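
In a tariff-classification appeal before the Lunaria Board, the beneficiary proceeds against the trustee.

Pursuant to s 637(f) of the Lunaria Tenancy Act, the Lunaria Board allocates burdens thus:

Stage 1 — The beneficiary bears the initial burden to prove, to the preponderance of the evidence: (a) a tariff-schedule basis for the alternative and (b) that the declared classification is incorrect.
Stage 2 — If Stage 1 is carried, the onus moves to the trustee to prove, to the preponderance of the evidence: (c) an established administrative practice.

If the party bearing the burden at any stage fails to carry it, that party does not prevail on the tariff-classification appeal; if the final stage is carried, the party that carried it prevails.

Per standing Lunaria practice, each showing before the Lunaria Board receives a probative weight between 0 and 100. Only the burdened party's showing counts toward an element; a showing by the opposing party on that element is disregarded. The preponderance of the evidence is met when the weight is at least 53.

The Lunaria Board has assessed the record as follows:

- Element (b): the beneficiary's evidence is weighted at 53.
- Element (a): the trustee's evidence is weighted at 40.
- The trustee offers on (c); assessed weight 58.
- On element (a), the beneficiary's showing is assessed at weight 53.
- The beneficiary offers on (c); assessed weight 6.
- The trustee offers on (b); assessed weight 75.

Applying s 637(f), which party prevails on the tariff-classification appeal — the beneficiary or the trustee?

trustee

Stage 1 (beneficiary, the preponderance of the evidence, weight is at least 53): (a) 53 (trustee's 40 disregarded) ≥ 53 — meets; (b) 53 (trustee's 75 disregarded) ≥ 53 — meets.
  Stage 1 carried; the burden shifts to the trustee.
Stage 2 (trustee, the preponderance of the evidence, weight is at least 53): (c) 58 (beneficiary's 6 disregarded) ≥ 53 — meets.
  All elements met at the final stage.
Every stage carried; the trustee prevails.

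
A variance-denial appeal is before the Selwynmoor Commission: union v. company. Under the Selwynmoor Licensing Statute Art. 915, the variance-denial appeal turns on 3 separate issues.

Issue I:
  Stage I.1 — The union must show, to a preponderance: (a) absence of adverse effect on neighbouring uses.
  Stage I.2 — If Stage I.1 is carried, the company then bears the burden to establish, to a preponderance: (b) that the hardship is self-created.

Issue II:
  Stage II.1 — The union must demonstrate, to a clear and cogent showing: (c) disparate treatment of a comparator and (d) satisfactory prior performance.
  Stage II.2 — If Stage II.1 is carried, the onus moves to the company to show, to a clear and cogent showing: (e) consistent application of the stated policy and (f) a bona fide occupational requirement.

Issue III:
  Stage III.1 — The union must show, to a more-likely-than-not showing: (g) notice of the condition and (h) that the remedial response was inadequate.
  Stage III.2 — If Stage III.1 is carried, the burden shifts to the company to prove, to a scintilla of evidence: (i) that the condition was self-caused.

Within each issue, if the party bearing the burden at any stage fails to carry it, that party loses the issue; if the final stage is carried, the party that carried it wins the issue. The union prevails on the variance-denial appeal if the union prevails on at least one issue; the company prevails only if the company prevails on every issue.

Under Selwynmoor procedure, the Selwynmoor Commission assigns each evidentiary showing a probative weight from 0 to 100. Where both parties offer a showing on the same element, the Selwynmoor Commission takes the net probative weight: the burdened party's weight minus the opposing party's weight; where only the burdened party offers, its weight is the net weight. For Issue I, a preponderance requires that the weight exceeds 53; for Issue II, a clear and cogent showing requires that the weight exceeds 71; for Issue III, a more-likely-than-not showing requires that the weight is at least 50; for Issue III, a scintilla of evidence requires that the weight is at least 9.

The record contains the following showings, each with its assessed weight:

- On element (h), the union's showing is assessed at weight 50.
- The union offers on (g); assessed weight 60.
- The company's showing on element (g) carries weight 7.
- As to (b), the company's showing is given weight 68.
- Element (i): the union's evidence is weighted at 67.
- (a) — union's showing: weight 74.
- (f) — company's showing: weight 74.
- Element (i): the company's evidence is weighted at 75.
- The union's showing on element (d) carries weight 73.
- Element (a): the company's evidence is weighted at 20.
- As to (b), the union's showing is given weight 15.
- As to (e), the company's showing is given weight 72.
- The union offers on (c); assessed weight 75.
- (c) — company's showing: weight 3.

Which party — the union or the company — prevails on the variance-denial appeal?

union

— Issue I —
Stage I.1 — burden on union; standard: a preponderance (weight exceeds 53).
    (a): 74 − 20 = 54 > 53 [met]
  Stage I.1 is satisfied; the onus moves to the company.
Stage I.2 — burden on company; standard: a preponderance (weight exceeds 53).
    (b): 68 − 15 = 53 ≤ 53 [not met]
  Stage I.2 not carried; the company fails its burden.
The analysis ends at Stage I.2; the union prevails on this issue.
— Issue II —
Stage II.1 — burden on union; standard: a clear and cogent showing (weight exceeds 71).
    (c): 75 − 3 = 72 > 71 [met]
    (d): 73 > 71 [met]
  The union carries Stage II.1; the company now bears the burden.
Stage II.2 — burden on company; standard: a clear and cogent showing (weight exceeds 71).
    (e): 72 > 71 [met]
    (f): 74 > 71 [met]
  Stage II.2 carried; the final stage is satisfied.
Every stage carried; the company prevails on this issue.
— Issue III —
At Stage III.1 the union must meet a more-likely-than-not showing (weight is at least 50): on (g) the weight is 60 less the opposing 7 gives net 53, which does reach 50, so (g) meets the standard; on (h) the weight is 50, which does reach 50, so (h) meets the standard.
  The union carries Stage III.1; the company now bears the burden.
At Stage III.2 the company must meet a scintilla of evidence (weight is at least 9): on (i) the weight is 75 less the opposing 67 gives net 8, < 9, so (i) does not meet the standard.
  Not every element is met, so the company fails to carry Stage III.2.
The union prevails on this issue.
Per-issue: Issue I → union; Issue II → company; Issue III → union. The union must prevail on at least one issue; overall, the union prevails.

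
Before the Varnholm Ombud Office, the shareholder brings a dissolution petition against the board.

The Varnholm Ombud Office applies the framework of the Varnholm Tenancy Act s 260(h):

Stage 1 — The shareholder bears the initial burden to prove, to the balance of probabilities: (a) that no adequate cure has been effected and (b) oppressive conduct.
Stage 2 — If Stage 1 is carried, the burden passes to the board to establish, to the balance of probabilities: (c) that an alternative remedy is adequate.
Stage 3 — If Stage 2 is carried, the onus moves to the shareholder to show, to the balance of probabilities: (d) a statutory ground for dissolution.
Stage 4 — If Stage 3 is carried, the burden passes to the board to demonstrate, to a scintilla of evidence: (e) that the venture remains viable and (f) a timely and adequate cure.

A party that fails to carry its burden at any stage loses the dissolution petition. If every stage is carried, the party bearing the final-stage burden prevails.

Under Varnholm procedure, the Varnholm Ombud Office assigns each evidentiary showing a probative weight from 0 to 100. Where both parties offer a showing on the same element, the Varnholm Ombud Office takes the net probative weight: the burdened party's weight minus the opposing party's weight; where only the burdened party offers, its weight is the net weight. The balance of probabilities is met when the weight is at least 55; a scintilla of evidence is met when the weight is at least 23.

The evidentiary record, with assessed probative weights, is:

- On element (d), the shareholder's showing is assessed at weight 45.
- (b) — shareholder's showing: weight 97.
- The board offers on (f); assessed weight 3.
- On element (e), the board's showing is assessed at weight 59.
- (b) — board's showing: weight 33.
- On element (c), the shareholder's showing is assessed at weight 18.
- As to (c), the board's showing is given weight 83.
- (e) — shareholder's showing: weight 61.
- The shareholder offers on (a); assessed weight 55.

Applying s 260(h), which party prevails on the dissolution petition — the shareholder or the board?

board

At Stage 1 the shareholder must meet the balance of probabilities (weight is at least 55): on (a) the weight is 55, ≥ 55, so (a) meets the standard; on (b) the weight is 97 less the opposing 33 gives net 64, which does reach 55, so (b) meets the standard.
  All elements met. The burden passes to the board.
At Stage 2 the board must meet the balance of probabilities (weight is at least 55): on (c) the weight is 83 less the opposing 18 gives net 65, ≥ 55, so (c) meets the standard.
  Stage 2 is satisfied; the onus moves to the shareholder.
At Stage 3 the shareholder must meet the balance of probabilities (weight is at least 55): on (d) the weight is 45, which does not reach 55, so (d) does not meet the standard.
  Not every element is met, so the shareholder fails to carry Stage 3.
So the board prevails.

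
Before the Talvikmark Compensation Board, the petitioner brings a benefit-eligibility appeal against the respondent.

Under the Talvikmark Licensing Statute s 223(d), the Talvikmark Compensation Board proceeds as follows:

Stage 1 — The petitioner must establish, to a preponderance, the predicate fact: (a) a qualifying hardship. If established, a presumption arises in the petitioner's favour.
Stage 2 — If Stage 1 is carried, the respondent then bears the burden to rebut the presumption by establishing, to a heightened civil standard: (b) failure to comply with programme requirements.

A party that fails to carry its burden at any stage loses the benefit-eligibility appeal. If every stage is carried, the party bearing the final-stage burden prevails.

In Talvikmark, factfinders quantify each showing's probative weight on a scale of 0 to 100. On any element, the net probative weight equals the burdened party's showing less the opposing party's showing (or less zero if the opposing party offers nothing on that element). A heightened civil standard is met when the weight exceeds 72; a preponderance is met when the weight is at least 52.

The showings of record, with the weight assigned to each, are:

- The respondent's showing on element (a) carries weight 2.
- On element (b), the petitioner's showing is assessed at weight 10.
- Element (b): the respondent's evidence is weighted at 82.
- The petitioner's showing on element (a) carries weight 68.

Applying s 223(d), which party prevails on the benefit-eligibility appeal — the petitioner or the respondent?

At Stage 1 the petitioner must meet a preponderance (weight is at least 52): on (a) the weight is 68 less the opposing 2 gives net 66, ≥ 52, so (a) meets the standard.
  Stage 1 carried; the burden shifts to the respondent.
At Stage 2 the respondent must meet a heightened civil standard (weight exceeds 72): on (b) the weight is 82 less the opposing 10 gives net 72, ≤ 72, so (b) does not meet the standard.
  Not every element is met, so the respondent fails to carry Stage 2.
So the petitioner prevails.

petitioner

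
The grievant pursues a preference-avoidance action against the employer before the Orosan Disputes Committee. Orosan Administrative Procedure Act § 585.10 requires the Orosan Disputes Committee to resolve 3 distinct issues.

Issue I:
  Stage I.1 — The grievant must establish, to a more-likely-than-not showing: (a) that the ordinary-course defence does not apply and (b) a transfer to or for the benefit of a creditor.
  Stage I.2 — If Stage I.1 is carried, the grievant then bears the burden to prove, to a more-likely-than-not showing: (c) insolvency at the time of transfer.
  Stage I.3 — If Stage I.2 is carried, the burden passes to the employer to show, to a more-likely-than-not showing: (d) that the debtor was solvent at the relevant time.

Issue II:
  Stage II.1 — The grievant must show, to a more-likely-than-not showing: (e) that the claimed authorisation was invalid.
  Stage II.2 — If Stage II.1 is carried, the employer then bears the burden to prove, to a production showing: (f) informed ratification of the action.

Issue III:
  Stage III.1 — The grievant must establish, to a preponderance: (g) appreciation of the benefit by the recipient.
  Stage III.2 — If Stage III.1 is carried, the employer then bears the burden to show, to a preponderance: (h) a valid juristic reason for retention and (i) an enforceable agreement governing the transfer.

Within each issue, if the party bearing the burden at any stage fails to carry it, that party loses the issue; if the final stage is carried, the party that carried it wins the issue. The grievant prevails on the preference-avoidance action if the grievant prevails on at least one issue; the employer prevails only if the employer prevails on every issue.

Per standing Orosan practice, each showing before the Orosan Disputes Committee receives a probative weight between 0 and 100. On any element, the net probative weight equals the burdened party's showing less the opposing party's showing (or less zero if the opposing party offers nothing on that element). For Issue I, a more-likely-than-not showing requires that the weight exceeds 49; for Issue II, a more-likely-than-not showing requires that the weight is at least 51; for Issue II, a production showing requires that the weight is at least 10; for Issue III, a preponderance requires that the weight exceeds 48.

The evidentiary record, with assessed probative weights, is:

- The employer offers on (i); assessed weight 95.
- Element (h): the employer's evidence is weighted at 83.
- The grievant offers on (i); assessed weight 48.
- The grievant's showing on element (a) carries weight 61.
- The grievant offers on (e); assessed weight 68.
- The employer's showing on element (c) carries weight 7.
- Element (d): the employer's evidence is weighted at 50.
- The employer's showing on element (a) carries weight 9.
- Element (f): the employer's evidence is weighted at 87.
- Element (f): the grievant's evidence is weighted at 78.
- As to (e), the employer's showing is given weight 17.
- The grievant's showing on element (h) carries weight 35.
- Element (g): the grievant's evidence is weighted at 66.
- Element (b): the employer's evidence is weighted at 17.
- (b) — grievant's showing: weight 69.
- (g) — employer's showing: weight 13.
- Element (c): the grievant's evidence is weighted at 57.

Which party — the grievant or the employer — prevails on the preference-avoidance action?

— Issue I —
Stage I.1 (grievant, a more-likely-than-not showing, weight exceeds 49): (a) net 61−9=52 > 49 — meets; (b) net 69−17=52 > 49 — meets.
  Stage I.1 is satisfied; the grievant continues to bear the burden.
Stage I.2 (grievant, a more-likely-than-not showing, weight exceeds 49): (c) net 57−7=50 > 49 — meets.
  All elements met. The burden passes to the employer.
Stage I.3 (employer, a more-likely-than-not showing, weight exceeds 49): (d) 50 > 49 — meets.
  All elements met at the final stage.
All stages carried — the employer prevails on this issue.
— Issue II —
Stage II.1 — burden on grievant; standard: a more-likely-than-not showing (weight is at least 51).
    (e): 68 − 17 = 51 ≥ 51 [met]
  All elements met. The burden passes to the employer.
Stage II.2 — burden on employer; standard: a production showing (weight is at least 10).
    (f): 87 − 78 = 9 < 10 [not met]
  Stage II.2 not carried; the employer fails its burden.
The grievant prevails on this issue.
— Issue III —
Stage III.1 (grievant, a preponderance, weight exceeds 48): (g) net 66−13=53 > 48 — meets.
  All elements met. The burden passes to the employer.
Stage III.2 (employer, a preponderance, weight exceeds 48): (h) net 83−35=48 ≤ 48 — fails; (i) net 95−48=47 ≤ 48 — fails.
  The employer does not carry Stage III.2.
The grievant prevails on this issue.
Per-issue: Issue I → employer; Issue II → grievant; Issue III → grievant. The grievant must prevail on at least one issue; overall, the grievant prevails.

grievant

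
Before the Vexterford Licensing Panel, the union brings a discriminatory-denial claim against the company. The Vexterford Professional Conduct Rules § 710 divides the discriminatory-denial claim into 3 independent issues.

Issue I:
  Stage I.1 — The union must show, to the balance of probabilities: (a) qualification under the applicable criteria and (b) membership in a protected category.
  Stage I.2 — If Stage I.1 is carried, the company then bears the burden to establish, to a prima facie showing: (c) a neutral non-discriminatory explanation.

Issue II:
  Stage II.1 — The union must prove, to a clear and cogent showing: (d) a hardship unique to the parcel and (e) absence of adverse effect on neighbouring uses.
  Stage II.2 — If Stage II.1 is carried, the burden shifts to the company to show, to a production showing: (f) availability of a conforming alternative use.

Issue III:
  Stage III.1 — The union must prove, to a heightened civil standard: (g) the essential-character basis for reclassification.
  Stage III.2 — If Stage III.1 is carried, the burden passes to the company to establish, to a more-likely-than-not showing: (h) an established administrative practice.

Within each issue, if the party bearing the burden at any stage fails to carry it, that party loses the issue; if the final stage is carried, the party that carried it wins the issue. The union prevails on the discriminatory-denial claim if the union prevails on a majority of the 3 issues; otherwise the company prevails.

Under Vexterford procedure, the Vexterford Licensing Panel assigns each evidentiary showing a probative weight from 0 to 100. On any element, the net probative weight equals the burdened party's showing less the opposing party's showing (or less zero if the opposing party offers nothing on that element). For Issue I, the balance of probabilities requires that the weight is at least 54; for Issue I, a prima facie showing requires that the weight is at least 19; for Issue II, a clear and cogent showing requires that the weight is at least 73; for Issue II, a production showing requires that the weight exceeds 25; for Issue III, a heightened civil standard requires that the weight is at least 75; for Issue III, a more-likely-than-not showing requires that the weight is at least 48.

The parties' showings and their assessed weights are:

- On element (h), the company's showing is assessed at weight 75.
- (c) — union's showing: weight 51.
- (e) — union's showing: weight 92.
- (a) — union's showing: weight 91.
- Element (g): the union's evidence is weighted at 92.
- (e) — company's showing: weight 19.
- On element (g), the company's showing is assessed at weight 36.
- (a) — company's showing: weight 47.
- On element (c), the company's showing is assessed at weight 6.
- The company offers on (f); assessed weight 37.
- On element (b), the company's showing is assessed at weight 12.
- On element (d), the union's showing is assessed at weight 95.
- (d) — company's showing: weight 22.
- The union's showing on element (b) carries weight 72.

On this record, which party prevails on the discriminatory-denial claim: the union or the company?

company

— Issue I —
At Stage I.1 the union must meet the balance of probabilities (weight is at least 54): on (a) the weight is 91 less the opposing 47 gives net 44, < 54, so (a) does not meet the standard; on (b) the weight is 72 less the opposing 12 gives net 60, ≥ 54, so (b) meets the standard.
  Stage I.1 not carried; the union fails its burden.
The company prevails on this issue.
— Issue II —
At Stage II.1 the union must meet a clear and cogent showing (weight is at least 73): on (d) the weight is 95 less the opposing 22 gives net 73, which does reach 73, so (d) meets the standard; on (e) the weight is 92 less the opposing 19 gives net 73, which does reach 73, so (e) meets the standard.
  The union carries Stage II.1; the company now bears the burden.
At Stage II.2 the company must meet a production showing (weight exceeds 25): on (f) the weight is 37, which does exceed 25, so (f) meets the standard.
  Stage II.2 carried; the final stage is satisfied.
With every stage satisfied, the company prevails on this issue.
— Issue III —
Stage III.1 — burden on union; standard: a heightened civil standard (weight is at least 75).
    (g): 92 − 36 = 56 < 75 [not met]
  Not every element is met, so the union fails to carry Stage III.1.
So the company prevails on this issue.
Per-issue: Issue I → company; Issue II → company; Issue III → company. The union must prevail on a majority of issues; overall, the company prevails.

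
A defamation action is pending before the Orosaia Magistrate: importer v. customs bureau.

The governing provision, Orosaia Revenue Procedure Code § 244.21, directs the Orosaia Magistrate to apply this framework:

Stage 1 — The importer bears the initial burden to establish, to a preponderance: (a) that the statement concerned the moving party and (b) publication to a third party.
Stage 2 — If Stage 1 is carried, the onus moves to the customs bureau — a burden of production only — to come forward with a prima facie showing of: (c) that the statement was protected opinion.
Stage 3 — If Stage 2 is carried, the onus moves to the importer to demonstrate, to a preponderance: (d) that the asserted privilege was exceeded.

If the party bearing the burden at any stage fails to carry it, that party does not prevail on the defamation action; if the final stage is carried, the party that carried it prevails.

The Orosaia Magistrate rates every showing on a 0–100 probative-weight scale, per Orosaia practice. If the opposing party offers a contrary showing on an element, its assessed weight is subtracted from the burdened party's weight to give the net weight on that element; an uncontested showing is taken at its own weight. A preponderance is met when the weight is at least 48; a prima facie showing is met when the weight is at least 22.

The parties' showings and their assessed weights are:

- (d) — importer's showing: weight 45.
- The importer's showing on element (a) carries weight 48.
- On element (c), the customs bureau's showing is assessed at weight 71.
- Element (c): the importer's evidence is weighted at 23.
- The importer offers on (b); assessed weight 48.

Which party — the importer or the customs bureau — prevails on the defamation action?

At Stage 1 the importer must meet a preponderance (weight is at least 48): on (a) the weight is 48, which does reach 48, so (a) meets the standard; on (b) the weight is 48, which does reach 48, so (b) meets the standard.
  The importer carries Stage 1; the customs bureau now bears the burden.
At Stage 2 the customs bureau must meet a prima facie showing (weight is at least 22): on (c) the weight is 71 less the opposing 23 gives net 48, which does reach 22, so (c) meets the standard.
  Stage 2 is satisfied; the onus moves to the importer.
At Stage 3 the importer must meet a preponderance (weight is at least 48): on (d) the weight is 45, < 48, so (d) does not meet the standard.
  The importer does not carry Stage 3.
So the customs bureau prevails.

customs bureau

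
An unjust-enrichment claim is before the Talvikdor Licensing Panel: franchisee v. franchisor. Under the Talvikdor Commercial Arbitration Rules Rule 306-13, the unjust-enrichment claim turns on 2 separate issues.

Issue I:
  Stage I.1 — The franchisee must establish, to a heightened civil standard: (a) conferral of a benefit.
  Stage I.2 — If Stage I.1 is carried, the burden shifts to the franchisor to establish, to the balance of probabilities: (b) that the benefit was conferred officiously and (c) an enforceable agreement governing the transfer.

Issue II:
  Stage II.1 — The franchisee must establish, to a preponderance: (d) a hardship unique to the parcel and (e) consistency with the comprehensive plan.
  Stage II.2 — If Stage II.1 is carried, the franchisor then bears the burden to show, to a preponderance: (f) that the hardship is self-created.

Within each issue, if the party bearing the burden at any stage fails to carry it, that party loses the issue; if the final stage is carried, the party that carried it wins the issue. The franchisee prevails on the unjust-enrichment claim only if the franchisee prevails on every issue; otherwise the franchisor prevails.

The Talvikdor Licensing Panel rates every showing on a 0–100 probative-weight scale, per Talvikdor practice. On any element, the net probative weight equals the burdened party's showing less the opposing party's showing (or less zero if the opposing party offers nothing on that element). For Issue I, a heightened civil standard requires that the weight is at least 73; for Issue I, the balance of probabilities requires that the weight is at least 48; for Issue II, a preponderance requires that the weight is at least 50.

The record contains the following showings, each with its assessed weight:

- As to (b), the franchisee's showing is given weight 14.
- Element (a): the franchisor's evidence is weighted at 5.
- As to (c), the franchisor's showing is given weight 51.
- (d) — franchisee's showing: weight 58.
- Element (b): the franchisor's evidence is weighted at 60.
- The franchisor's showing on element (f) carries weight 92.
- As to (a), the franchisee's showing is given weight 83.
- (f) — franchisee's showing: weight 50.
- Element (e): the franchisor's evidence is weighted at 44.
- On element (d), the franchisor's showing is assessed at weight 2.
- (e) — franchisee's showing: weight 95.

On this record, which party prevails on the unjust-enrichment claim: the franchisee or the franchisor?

franchisee

— Issue I —
Stage I.1 (franchisee, a heightened civil standard, weight is at least 73): (a) net 83−5=78 ≥ 73 — meets.
  The franchisee carries Stage I.1; the franchisor now bears the burden.
Stage I.2 (franchisor, the balance of probabilities, weight is at least 48): (b) net 60−14=46 < 48 — fails; (c) 51 ≥ 48 — meets.
  Not every element is met, so the franchisor fails to carry Stage I.2.
So the franchisee prevails on this issue.
— Issue II —
Stage II.1 — burden on franchisee; standard: a preponderance (weight is at least 50).
    (d): 58 − 2 = 56 ≥ 50 [met]
    (e): 95 − 44 = 51 ≥ 50 [met]
  The franchisee carries Stage II.1; the franchisor now bears the burden.
Stage II.2 — burden on franchisor; standard: a preponderance (weight is at least 50).
    (f): 92 − 50 = 42 < 50 [not met]
  Stage II.2 not carried; the franchisor fails its burden.
The analysis ends at Stage II.2; the franchisee prevails on this issue.
Per-issue: Issue I → franchisee; Issue II → franchisee. The franchisee must prevail on every issue; overall, the franchisee prevails.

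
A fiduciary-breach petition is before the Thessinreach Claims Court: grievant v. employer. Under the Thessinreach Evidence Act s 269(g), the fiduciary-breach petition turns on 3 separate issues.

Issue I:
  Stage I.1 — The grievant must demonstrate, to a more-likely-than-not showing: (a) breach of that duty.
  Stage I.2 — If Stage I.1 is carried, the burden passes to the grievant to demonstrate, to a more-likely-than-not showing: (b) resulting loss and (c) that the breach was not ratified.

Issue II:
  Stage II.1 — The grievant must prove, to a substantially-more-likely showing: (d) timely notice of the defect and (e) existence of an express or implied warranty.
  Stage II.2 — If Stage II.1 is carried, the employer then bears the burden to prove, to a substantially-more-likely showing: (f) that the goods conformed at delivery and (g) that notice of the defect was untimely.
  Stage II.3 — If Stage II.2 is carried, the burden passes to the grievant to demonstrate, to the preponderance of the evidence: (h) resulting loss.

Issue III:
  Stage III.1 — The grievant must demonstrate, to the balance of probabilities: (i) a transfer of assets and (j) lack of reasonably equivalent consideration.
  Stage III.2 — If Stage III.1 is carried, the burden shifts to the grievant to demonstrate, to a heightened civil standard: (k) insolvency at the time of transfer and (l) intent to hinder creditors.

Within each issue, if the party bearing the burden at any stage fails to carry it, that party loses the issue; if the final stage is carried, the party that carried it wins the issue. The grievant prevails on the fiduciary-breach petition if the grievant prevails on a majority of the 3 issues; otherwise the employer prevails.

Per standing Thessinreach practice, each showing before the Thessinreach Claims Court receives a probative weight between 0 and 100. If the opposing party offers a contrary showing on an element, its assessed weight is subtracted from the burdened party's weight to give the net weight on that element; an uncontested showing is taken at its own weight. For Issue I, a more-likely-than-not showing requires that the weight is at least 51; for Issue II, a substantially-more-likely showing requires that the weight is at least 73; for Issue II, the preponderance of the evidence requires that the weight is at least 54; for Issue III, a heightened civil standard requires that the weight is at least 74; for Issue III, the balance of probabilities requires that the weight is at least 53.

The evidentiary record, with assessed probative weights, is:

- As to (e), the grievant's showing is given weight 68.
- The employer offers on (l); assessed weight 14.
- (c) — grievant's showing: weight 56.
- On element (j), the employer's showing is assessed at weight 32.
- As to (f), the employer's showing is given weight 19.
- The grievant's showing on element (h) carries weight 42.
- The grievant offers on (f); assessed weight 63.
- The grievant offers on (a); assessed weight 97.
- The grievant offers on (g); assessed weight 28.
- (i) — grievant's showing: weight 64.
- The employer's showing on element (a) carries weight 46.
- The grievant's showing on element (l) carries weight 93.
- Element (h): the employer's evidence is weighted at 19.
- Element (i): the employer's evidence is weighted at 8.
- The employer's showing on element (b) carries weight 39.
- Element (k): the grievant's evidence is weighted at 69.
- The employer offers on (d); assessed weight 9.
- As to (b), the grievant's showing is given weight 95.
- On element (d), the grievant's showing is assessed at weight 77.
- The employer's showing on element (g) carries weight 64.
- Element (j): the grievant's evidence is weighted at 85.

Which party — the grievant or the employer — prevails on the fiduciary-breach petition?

employer

— Issue I —
Stage I.1 (grievant, a more-likely-than-not showing, weight is at least 51): (a) net 97−46=51 ≥ 51 — meets.
  All elements met. The grievant retains the burden for Stage I.2.
Stage I.2 (grievant, a more-likely-than-not showing, weight is at least 51): (b) net 95−39=56 ≥ 51 — meets; (c) 56 ≥ 51 — meets.
  The grievant carries the last stage.
Every stage carried; the grievant prevails on this issue.
— Issue II —
Stage II.1 (grievant, a substantially-more-likely showing, weight is at least 73): (d) net 77−9=68 < 73 — fails; (e) 68 < 73 — fails.
  Not every element is met, so the grievant fails to carry Stage II.1.
The employer prevails on this issue.
— Issue III —
Stage III.1 — burden on grievant; standard: the balance of probabilities (weight is at least 53).
    (i): 64 − 8 = 56 ≥ 53 [met]
    (j): 85 − 32 = 53 ≥ 53 [met]
  Stage III.1 carried; the burden remains with the grievant.
Stage III.2 — burden on grievant; standard: a heightened civil standard (weight is at least 74).
    (k): 69 < 74 [not met]
    (l): 93 − 14 = 79 ≥ 74 [met]
  Stage III.2 not carried; the grievant fails its burden.
So the employer prevails on this issue.
Per-issue: Issue I → grievant; Issue II → employer; Issue III → employer. The grievant must prevail on a majority of issues; overall, the employer prevails.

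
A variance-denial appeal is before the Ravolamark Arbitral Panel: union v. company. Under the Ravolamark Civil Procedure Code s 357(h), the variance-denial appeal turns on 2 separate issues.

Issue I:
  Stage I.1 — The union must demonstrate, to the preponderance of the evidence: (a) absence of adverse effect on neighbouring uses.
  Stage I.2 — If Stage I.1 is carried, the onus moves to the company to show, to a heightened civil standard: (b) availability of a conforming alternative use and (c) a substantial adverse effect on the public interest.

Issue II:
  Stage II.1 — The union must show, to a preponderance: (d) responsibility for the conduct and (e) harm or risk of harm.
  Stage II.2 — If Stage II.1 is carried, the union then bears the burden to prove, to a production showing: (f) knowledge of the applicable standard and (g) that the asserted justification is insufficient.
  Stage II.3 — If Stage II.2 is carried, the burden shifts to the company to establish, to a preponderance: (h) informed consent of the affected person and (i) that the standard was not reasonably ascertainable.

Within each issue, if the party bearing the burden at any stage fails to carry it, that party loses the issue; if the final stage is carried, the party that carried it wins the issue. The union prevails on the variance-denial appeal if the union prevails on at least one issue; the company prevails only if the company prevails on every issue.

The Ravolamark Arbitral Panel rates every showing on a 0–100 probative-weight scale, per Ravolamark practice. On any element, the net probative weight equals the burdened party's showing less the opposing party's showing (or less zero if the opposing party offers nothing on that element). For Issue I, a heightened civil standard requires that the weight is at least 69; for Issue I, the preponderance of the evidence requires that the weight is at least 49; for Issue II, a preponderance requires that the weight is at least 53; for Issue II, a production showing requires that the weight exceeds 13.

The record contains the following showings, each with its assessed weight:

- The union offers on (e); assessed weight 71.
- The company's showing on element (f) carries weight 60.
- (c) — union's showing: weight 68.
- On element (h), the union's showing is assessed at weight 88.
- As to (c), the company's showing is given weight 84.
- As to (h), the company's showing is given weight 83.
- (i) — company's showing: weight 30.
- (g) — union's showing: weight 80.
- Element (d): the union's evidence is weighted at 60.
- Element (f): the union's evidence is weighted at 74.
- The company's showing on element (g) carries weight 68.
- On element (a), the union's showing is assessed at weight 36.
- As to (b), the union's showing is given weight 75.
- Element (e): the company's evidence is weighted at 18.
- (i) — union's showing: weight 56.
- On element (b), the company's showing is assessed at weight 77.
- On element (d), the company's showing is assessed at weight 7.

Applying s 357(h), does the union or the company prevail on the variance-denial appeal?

company

— Issue I —
Stage I.1 (union, the preponderance of the evidence, weight is at least 49): (a) 36 < 49 — fails.
  Not every element is met, so the union fails to carry Stage I.1.
The analysis ends at Stage I.1; the company prevails on this issue.
— Issue II —
At Stage II.1 the union must meet a preponderance (weight is at least 53): on (d) the weight is 60 less the opposing 7 gives net 53, which does reach 53, so (d) meets the standard; on (e) the weight is 71 less the opposing 18 gives net 53, ≥ 53, so (e) meets the standard.
  Stage II.1 carried; the burden remains with the union.
At Stage II.2 the union must meet a production showing (weight exceeds 13): on (f) the weight is 74 less the opposing 60 gives net 14, which does exceed 13, so (f) meets the standard; on (g) the weight is 80 less the opposing 68 gives net 12, which does not exceed 13, so (g) does not meet the standard.
  Stage II.2 not carried; the union fails its burden.
So the company prevails on this issue.
Per-issue: Issue I → company; Issue II → company. The union must prevail on at least one issue; overall, the company prevails.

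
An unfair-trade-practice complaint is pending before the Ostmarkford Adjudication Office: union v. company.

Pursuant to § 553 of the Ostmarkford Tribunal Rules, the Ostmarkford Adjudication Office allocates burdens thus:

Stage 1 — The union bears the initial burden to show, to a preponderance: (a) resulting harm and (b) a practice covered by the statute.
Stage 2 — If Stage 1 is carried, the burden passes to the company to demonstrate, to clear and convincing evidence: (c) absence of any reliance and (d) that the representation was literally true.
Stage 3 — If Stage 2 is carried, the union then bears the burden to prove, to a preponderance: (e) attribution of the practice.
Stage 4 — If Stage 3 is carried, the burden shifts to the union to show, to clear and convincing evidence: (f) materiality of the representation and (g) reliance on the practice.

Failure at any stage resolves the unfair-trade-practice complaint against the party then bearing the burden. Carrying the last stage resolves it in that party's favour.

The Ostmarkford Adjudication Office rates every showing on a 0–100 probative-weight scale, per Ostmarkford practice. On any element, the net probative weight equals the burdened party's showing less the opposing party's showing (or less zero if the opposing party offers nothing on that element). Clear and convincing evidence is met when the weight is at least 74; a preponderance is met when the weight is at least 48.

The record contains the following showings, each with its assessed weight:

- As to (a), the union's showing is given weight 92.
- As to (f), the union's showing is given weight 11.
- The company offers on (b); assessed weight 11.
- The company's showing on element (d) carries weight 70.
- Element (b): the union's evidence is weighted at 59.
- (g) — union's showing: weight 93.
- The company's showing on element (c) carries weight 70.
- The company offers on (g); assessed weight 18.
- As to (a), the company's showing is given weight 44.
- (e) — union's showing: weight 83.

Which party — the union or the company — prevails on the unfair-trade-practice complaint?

Stage 1 (union, a preponderance, weight is at least 48): (a) net 92−44=48 ≥ 48 — meets; (b) net 59−11=48 ≥ 48 — meets.
  The union carries Stage 1; the company now bears the burden.
Stage 2 (company, clear and convincing evidence, weight is at least 74): (c) 70 < 74 — fails; (d) 70 < 74 — fails.
  The company does not carry Stage 2.
The analysis ends at Stage 2; the union prevails.

union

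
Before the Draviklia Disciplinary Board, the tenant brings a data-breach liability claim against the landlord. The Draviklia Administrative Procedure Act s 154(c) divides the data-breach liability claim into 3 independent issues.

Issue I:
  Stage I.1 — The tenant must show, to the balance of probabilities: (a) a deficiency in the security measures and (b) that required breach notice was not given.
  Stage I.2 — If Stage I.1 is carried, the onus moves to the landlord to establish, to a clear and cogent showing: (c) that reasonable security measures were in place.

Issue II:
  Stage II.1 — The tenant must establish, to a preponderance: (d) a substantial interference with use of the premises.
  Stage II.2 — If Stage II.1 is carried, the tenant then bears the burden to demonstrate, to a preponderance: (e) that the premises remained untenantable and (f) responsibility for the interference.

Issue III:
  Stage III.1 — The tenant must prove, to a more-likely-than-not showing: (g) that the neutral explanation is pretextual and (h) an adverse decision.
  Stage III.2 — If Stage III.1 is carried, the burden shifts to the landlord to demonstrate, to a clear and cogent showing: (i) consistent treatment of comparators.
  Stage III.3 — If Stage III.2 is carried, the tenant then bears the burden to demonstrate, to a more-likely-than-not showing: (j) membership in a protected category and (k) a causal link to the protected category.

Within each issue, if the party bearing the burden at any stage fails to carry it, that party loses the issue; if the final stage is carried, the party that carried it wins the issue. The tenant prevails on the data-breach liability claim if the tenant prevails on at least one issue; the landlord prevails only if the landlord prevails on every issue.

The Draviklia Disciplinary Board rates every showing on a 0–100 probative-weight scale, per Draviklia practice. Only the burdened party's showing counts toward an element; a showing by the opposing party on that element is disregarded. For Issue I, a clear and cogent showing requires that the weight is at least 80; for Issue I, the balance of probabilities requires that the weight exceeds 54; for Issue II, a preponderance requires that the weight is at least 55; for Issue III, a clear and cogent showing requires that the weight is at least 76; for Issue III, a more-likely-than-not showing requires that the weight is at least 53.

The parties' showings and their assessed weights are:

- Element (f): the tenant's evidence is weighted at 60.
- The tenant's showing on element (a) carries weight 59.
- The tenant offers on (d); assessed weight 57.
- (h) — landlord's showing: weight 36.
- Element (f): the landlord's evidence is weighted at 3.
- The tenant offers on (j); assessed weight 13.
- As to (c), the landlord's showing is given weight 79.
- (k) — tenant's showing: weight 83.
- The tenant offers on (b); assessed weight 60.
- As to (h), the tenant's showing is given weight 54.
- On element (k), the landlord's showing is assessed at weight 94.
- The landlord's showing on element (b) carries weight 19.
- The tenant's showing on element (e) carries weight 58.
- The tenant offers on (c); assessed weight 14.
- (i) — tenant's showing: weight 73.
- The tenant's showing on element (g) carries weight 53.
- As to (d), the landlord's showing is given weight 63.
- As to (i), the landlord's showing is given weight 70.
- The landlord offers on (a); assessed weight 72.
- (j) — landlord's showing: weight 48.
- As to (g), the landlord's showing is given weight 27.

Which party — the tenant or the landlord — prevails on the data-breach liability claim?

— Issue I —
Stage I.1 (tenant, the balance of probabilities, weight exceeds 54): (a) 59 (landlord's 72 disregarded) > 54 — meets; (b) 60 (landlord's 19 disregarded) > 54 — meets.
  The tenant carries Stage I.1; the landlord now bears the burden.
Stage I.2 (landlord, a clear and cogent showing, weight is at least 80): (c) 79 (tenant's 14 disregarded) < 80 — fails.
  Stage I.2 not carried; the landlord fails its burden.
So the tenant prevails on this issue.
— Issue II —
Stage II.1 — burden on tenant; standard: a preponderance (weight is at least 55).
    (d): 57 (landlord's 63 disregarded) ≥ 55 [met]
  Stage II.1 is satisfied; the tenant continues to bear the burden.
Stage II.2 — burden on tenant; standard: a preponderance (weight is at least 55).
    (e): 58 ≥ 55 [met]
    (f): 60 (landlord's 3 disregarded) ≥ 55 [met]
  Stage II.2 carried; the final stage is satisfied.
Every stage carried; the tenant prevails on this issue.
— Issue III —
At Stage III.1 the tenant must meet a more-likely-than-not showing (weight is at least 53): on (g) the weight is 53 (the landlord's 27 is given no effect), ≥ 53, so (g) meets the standard; on (h) the weight is 54 (the landlord's 36 is given no effect), ≥ 53, so (h) meets the standard.
  Stage III.1 carried; the burden shifts to the landlord.
At Stage III.2 the landlord must meet a clear and cogent showing (weight is at least 76): on (i) the weight is 70 (the tenant's 73 is given no effect), which does not reach 76, so (i) does not meet the standard.
  Not every element is met, so the landlord fails to carry Stage III.2.
The tenant prevails on this issue.
Per-issue: Issue I → tenant; Issue II → tenant; Issue III → tenant. The tenant must prevail on at least one issue; overall, the tenant prevails.

tenant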